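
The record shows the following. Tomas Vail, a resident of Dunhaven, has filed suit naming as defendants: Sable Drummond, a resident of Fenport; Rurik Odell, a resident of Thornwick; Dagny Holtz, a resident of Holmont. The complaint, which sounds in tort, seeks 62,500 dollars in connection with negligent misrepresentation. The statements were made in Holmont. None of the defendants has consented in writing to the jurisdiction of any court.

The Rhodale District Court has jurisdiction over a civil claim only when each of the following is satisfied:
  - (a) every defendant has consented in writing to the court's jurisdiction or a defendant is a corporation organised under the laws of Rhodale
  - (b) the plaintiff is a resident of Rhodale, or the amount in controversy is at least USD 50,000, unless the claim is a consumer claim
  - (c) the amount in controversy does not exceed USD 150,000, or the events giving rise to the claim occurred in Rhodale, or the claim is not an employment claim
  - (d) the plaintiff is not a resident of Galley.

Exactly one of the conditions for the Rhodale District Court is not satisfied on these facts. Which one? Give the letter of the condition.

The Rhodale District Court:
  (a) No such written consent has been filed; no defendant is a corporation — every alternative fails. Fails.
  (b) The amount in controversy is 62,500 dollars, which meets the USD 50,000 floor, so this disjunct is met. Condition met.
  (c) The amount in controversy is 62,500 dollars, within the USD 150,000 ceiling, which satisfies one of the alternatives. Met.
  (d) The plaintiff resides in Dunhaven, which is not Galley. Satisfied.
Only condition (a) fails.

(a)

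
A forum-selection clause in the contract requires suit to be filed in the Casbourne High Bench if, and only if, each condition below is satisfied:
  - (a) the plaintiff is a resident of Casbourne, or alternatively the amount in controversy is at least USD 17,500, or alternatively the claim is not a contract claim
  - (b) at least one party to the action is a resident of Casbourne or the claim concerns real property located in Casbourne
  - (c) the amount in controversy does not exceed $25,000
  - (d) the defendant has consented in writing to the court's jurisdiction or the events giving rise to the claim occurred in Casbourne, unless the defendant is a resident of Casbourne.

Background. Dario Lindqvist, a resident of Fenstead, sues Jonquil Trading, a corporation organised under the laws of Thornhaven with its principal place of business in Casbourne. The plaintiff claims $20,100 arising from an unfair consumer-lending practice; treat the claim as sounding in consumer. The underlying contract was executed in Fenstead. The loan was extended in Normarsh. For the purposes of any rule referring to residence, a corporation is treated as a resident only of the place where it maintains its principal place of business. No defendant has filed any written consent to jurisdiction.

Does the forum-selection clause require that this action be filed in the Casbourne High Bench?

Yes

The Casbourne High Bench:
  (a) The amount in controversy is 20,100 dollars, which meets the 17,500 dollars floor — that alternative is enough. Satisfied.
  (b) Jonquil Trading resides in Casbourne, so this disjunct is met. Met.
  (c) The amount in controversy is $20,100, within the $25,000 ceiling. Satisfied.
  (d) No such written consent has been filed; the operative events occurred in Normarsh, not Casbourne — every alternative fails. But the defendant resides in Casbourne, and the 'unless' clause therefore excuses the requirement. Satisfied.
  → Forum clause is triggered.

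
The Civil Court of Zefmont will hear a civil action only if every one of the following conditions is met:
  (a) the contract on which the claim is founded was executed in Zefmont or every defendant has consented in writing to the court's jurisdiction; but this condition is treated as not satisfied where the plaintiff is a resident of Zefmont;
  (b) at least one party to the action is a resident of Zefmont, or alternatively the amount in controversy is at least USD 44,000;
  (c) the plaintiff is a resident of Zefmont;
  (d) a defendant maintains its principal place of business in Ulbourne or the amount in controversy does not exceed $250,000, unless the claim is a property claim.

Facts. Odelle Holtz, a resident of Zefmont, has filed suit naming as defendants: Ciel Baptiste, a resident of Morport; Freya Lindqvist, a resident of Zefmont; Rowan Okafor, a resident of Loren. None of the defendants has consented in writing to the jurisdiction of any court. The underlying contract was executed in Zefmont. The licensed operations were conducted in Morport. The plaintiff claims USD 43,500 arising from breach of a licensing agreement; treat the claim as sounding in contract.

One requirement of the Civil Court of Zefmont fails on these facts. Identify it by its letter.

(a)

The Civil Court of Zefmont:
  (a) The contract was executed in Zefmont, so this disjunct is met. But the plaintiff resides in Zefmont, triggering the carve-out and defeating this condition. Fails.
  (b) Odelle Holtz resides in Zefmont, which satisfies one of the alternatives. Met.
  (c) The plaintiff resides in Zefmont. Satisfied.
  (d) The amount in controversy is $43,500, within the USD 250,000 ceiling, which satisfies one of the alternatives. Condition met.
Only condition (a) fails.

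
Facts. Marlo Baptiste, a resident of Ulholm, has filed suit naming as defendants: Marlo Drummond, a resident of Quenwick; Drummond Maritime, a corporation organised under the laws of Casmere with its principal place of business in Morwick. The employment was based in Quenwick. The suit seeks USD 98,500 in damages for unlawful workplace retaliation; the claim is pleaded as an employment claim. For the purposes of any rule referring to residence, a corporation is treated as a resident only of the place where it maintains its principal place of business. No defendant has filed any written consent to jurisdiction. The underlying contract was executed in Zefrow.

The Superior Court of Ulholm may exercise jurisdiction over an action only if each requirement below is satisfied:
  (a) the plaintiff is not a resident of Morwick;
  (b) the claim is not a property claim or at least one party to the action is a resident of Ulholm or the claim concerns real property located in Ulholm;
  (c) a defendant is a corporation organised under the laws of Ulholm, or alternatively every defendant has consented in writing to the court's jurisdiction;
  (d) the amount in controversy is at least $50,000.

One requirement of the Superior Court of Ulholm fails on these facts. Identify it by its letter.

The Superior Court of Ulholm:
  (a) The plaintiff resides in Ulholm, which is not Morwick. Met.
  (b) The claim is an employment claim, not a property claim, so this disjunct is met. Satisfied.
  (c) The corporate defendant(s) are organised in Casmere, not Ulholm; no such written consent has been filed — every alternative fails. Condition not met.
  (d) The amount in controversy is $98,500, which meets the USD 50,000 floor. Satisfied.
Only condition (c) fails.

(c)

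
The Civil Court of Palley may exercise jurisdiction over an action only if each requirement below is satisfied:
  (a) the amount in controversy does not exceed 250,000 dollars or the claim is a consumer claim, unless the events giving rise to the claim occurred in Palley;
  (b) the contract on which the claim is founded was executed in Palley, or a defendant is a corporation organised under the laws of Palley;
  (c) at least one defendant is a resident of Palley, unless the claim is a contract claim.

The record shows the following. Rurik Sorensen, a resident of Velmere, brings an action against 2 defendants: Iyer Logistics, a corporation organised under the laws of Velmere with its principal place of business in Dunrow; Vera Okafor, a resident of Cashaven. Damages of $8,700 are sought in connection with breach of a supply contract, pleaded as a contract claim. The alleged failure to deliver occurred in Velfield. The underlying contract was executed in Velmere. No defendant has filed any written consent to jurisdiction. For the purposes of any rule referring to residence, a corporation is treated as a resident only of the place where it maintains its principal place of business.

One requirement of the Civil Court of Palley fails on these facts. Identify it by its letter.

The Civil Court of Palley:
  (a) The amount in controversy is $8,700, within the 250,000 dollars ceiling, so this disjunct is met. Condition met.
  (b) The contract was executed in Velmere, not Palley; the corporate defendant(s) are organised in Velmere, not Palley — none of the alternatives is met. Not satisfied.
  (c) No defendant resides in Palley (they reside in Dunrow, Cashaven). The proviso rescues it, though: the claim is a contract claim. Met.
Only condition (b) fails.

(b)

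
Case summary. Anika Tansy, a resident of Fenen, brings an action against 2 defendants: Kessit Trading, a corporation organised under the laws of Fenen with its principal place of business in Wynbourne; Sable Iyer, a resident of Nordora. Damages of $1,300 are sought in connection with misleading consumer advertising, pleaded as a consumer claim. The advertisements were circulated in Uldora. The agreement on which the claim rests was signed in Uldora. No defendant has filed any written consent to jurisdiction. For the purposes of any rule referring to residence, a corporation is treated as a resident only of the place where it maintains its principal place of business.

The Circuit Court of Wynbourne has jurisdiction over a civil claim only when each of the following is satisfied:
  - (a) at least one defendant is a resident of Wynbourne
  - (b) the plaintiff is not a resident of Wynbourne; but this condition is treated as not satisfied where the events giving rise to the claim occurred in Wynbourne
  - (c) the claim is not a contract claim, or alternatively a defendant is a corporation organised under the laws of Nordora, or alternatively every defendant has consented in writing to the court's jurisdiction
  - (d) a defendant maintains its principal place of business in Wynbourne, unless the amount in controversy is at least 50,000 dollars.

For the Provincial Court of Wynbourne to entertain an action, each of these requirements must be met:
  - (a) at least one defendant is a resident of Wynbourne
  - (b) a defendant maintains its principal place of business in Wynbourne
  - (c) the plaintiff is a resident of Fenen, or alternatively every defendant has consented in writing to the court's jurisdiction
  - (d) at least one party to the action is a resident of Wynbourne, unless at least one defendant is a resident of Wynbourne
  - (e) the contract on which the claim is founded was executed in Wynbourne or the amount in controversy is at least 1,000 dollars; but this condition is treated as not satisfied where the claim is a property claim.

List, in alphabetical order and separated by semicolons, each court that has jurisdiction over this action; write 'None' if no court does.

the Circuit Court of Wynbourne; the Provincial Court of Wynbourne

The Circuit Court of Wynbourne:
  (a) Kessit Trading resides in Wynbourne. Met.
  (b) The plaintiff resides in Fenen, which is not Wynbourne. And the carve-out is inapplicable — the operative events occurred in Uldora, not Wynbourne. Satisfied.
  (c) The claim is a consumer claim, not a contract claim, so this disjunct is met. Satisfied.
  (d) Kessit Trading has its principal place of business in Wynbourne. Condition met.
  → The court has jurisdiction.
The Provincial Court of Wynbourne:
  (a) Kessit Trading resides in Wynbourne. Satisfied.
  (b) Kessit Trading has its principal place of business in Wynbourne. Satisfied.
  (c) The plaintiff resides in Fenen, which satisfies one of the alternatives. Condition met.
  (d) Kessit Trading resides in Wynbourne. Met.
  (e) The amount in controversy is USD 1,300, which meets the 1,000 dollars floor — that alternative is enough. And the carve-out is inapplicable — the claim is a consumer claim, not a property claim. Satisfied.
  → Every requirement is satisfied — jurisdiction.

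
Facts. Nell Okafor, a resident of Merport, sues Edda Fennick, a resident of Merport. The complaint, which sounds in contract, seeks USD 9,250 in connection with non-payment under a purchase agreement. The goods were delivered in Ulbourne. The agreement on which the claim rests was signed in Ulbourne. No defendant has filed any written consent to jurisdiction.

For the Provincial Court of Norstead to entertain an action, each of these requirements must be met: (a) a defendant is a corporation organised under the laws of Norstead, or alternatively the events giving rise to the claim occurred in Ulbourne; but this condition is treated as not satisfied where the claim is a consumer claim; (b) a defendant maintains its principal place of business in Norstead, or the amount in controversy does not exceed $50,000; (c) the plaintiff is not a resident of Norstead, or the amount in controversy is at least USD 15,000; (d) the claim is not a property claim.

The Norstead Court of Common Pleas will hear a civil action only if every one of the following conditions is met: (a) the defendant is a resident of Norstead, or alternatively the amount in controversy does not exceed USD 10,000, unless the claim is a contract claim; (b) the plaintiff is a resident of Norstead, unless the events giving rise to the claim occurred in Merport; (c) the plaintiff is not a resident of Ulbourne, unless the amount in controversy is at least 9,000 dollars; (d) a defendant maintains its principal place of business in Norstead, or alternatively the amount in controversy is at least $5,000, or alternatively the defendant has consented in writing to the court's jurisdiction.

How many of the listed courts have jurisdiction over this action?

The Provincial Court of Norstead:
  (a) The operative events occurred in Ulbourne, which satisfies one of the alternatives. And the carve-out is inapplicable — the claim is a contract claim, not a consumer claim. Condition met.
  (b) The amount in controversy is 9,250 dollars, within the USD 50,000 ceiling — that alternative is enough. Condition met.
  (c) The plaintiff resides in Merport, which is not Norstead — that alternative is enough. Met.
  (d) The claim is a contract claim, not a property claim. Satisfied.
  → Every requirement is satisfied — jurisdiction.
The Norstead Court of Common Pleas:
  (a) The amount in controversy is 9,250 dollars, within the $10,000 ceiling, so one alternative holds. Met.
  (b) The plaintiff resides in Merport, not Norstead. And the operative events occurred in Ulbourne, not Merport, so the proviso does not save it. Fails.
  (c) The plaintiff resides in Merport, which is not Ulbourne. Met.
  (d) The amount in controversy is USD 9,250, which meets the 5,000 dollars floor, so one alternative holds. Condition met.
  → The court lacks jurisdiction.
Courts with jurisdiction: the Provincial Court of Norstead — 1 in total.

1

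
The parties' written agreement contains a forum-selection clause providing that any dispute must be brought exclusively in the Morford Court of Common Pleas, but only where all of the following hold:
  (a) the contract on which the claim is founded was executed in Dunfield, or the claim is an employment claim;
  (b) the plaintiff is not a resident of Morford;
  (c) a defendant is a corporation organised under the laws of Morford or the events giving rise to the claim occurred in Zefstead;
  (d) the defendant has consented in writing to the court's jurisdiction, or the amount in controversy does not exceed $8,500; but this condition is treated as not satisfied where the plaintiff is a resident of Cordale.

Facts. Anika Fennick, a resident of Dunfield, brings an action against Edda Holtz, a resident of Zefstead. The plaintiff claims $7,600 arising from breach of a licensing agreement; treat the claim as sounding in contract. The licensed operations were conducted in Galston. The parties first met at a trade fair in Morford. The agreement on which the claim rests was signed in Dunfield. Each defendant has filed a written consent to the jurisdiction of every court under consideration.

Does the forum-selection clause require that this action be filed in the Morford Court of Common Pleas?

No

The Morford Court of Common Pleas:
  (a) The contract was executed in Dunfield, so one alternative holds. Condition met.
  (b) The plaintiff resides in Dunfield, which is not Morford. Met.
  (c) No defendant is a corporation; the operative events occurred in Galston, not Zefstead — every alternative fails. Fails.
  (d) Every defendant has filed written consent, so one alternative holds. And the carve-out is inapplicable — the plaintiff resides in Dunfield, not Cordale. Condition met.
  → The clause does not apply.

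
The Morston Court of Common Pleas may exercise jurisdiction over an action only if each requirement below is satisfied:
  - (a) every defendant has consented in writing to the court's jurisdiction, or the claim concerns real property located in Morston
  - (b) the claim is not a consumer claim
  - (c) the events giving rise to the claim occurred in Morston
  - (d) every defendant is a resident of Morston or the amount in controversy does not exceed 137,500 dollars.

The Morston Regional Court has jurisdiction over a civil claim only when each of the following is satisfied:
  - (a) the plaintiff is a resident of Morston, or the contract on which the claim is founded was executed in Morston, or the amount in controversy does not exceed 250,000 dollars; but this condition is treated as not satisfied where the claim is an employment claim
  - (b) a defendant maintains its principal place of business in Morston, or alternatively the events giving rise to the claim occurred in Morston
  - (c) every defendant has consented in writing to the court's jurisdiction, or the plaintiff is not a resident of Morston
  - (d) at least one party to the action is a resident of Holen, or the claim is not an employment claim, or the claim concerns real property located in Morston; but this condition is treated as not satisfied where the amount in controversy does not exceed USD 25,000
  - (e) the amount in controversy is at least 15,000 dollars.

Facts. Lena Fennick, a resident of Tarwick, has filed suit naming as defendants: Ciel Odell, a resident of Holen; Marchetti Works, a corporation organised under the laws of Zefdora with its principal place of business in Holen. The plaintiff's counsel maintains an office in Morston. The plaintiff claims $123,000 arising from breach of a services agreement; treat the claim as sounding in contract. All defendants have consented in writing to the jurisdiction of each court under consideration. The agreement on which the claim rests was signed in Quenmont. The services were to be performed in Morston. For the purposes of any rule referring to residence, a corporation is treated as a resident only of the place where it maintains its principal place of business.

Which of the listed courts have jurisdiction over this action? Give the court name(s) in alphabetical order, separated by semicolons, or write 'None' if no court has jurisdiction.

the Morston Court of Common Pleas; the Morston Regional Court

The Morston Court of Common Pleas:
  (a) Every defendant has filed written consent, so one alternative holds. Met.
  (b) The claim is a contract claim, not a consumer claim. Condition met.
  (c) The operative events occurred in Morston. Met.
  (d) The amount in controversy is USD 123,000, within the 137,500 dollars ceiling — that alternative is enough. Satisfied.
  → Jurisdiction lies.
The Morston Regional Court:
  (a) The amount in controversy is 123,000 dollars, within the $250,000 ceiling, so this disjunct is met. And the carve-out is inapplicable — the claim is a contract claim, not an employment claim. Satisfied.
  (b) The operative events occurred in Morston, so this disjunct is met. Satisfied.
  (c) Every defendant has filed written consent, which satisfies one of the alternatives. Met.
  (d) Ciel Odell resides in Holen, which satisfies one of the alternatives. And the carve-out is inapplicable — the amount in controversy is $123,000, above the $25,000 ceiling. Condition met.
  (e) The amount in controversy is USD 123,000, which meets the USD 15,000 floor. Satisfied.
  → All conditions met; jurisdiction exists.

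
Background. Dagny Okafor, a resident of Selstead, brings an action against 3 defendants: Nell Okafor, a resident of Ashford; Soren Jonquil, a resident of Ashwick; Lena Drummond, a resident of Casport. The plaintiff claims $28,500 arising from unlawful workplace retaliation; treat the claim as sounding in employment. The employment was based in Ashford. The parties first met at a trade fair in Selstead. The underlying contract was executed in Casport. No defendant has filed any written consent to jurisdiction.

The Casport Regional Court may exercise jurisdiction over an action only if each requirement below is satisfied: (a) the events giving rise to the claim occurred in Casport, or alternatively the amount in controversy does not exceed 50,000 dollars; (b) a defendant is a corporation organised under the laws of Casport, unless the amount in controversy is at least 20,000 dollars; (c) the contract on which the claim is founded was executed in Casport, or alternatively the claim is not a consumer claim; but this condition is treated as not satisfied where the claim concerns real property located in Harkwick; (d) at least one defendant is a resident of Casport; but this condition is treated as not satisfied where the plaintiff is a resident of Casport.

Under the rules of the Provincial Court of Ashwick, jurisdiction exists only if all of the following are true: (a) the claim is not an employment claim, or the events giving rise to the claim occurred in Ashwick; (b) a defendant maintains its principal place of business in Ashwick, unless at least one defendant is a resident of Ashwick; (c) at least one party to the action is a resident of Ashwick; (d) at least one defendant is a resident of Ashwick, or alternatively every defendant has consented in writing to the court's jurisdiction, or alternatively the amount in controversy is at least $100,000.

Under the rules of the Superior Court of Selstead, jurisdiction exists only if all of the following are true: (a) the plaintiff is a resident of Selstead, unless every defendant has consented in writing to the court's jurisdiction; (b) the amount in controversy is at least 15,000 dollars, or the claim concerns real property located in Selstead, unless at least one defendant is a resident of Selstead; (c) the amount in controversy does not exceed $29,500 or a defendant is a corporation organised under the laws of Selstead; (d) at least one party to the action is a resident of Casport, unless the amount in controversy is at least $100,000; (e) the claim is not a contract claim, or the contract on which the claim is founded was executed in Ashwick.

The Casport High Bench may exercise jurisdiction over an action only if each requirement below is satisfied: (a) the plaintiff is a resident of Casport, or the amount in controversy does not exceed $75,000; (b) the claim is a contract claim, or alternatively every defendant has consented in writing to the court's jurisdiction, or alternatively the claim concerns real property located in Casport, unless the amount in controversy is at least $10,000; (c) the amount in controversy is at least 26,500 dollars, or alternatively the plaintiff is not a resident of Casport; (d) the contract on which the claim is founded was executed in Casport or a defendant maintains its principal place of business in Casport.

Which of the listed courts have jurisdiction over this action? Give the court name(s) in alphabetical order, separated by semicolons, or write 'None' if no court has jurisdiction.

the Casport High Bench; the Casport Regional Court; the Superior Court of Selstead

The Casport Regional Court:
  (a) The amount in controversy is USD 28,500, within the $50,000 ceiling, which satisfies one of the alternatives. Met.
  (b) No defendant is a corporation. However, the amount in controversy is 28,500 dollars, which meets the USD 20,000 floor, so the 'unless' proviso supplies this condition. Condition met.
  (c) The contract was executed in Casport — that alternative is enough. The carve-out does not apply: the claim does not concern real property. Condition met.
  (d) Lena Drummond resides in Casport. The carve-out does not apply: the plaintiff resides in Selstead, not Casport. Condition met.
  → The court has jurisdiction.
The Provincial Court of Ashwick:
  (a) The claim is an employment claim; the operative events occurred in Ashford, not Ashwick — none of the alternatives is met. Not satisfied.
  (b) No defendant is a corporation. However, Soren Jonquil resides in Ashwick, so the 'unless' proviso supplies this condition. Satisfied.
  (c) Soren Jonquil resides in Ashwick. Condition met.
  (d) Soren Jonquil resides in Ashwick, which satisfies one of the alternatives. Satisfied.
  → Not every requirement is met — no jurisdiction.
The Superior Court of Selstead:
  (a) The plaintiff resides in Selstead. Met.
  (b) The amount in controversy is $28,500, which meets the 15,000 dollars floor — that alternative is enough. Met.
  (c) The amount in controversy is USD 28,500, within the $29,500 ceiling, so this disjunct is met. Satisfied.
  (d) Lena Drummond resides in Casport. Met.
  (e) The claim is an employment claim, not a contract claim, so one alternative holds. Condition met.
  → All conditions met; jurisdiction exists.
The Casport High Bench:
  (a) The amount in controversy is $28,500, within the 75,000 dollars ceiling, so this disjunct is met. Condition met.
  (b) The claim is an employment claim, not a contract claim; no such written consent has been filed; the claim does not concern real property — no alternative holds. However, the amount in controversy is $28,500, which meets the 10,000 dollars floor, so the 'unless' proviso supplies this condition. Satisfied.
  (c) The amount in controversy is 28,500 dollars, which meets the 26,500 dollars floor — that alternative is enough. Met.
  (d) The contract was executed in Casport — that alternative is enough. Satisfied.
  → The court has jurisdiction.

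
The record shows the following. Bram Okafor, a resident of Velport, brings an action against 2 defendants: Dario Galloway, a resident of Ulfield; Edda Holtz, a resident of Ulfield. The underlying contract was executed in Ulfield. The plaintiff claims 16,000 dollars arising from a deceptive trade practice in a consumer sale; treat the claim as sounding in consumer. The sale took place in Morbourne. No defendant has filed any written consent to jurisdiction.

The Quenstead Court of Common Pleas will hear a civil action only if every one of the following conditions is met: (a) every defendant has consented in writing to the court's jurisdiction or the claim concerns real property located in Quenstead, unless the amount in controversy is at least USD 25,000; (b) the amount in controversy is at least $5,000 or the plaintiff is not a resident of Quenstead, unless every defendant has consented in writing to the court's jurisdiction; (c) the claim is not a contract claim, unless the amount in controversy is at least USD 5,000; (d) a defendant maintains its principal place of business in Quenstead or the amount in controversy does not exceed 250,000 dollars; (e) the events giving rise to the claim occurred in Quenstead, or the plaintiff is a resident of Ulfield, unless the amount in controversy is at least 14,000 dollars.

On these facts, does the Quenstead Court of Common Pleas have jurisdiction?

The Quenstead Court of Common Pleas:
  (a) No such written consent has been filed; the claim does not concern real property — none of the alternatives is met. And the amount in controversy is USD 16,000, below the 25,000 dollars floor, so the proviso does not save it. Not met.
  (b) The amount in controversy is $16,000, which meets the USD 5,000 floor — that alternative is enough. Condition met.
  (c) The claim is a consumer claim, not a contract claim. Satisfied.
  (d) The amount in controversy is $16,000, within the 250,000 dollars ceiling, which satisfies one of the alternatives. Condition met.
  (e) The operative events occurred in Morbourne, not Quenstead; the plaintiff resides in Velport, not Ulfield — none of the alternatives is met. The proviso rescues it, though: the amount in controversy is USD 16,000, which meets the USD 14,000 floor. Satisfied.
  → The court lacks jurisdiction.

No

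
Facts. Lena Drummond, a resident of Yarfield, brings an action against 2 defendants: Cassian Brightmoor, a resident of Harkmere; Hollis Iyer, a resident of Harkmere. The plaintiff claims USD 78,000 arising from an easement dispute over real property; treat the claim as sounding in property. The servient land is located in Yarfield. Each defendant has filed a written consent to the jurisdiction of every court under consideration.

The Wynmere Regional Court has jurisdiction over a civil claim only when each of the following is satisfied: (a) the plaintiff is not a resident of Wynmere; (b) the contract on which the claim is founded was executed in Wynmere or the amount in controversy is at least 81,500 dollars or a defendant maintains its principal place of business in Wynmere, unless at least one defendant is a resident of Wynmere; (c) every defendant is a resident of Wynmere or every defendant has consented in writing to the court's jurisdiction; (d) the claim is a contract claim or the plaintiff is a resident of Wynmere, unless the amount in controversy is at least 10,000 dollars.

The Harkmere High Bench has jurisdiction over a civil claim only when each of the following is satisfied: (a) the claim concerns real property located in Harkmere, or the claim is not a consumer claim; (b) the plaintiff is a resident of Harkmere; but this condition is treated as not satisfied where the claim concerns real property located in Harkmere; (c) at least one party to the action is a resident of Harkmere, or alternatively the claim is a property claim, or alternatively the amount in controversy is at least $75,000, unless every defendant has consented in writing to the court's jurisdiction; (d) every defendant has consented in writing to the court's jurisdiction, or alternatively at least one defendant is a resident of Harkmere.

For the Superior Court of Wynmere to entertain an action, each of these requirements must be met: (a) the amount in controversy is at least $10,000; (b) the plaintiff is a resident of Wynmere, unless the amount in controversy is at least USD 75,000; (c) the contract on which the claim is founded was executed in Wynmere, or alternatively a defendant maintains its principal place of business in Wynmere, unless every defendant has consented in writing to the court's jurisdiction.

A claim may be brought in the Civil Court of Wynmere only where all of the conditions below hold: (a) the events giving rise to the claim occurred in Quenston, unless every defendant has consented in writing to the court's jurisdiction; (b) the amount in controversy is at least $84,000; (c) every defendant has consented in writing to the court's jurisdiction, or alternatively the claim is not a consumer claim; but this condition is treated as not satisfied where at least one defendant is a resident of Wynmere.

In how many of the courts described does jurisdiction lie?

The Wynmere Regional Court:
  (a) The plaintiff resides in Yarfield, which is not Wynmere. Satisfied.
  (b) No contract (and hence no place of execution) is alleged; the amount in controversy is $78,000, below the $81,500 floor; no defendant is a corporation — every alternative fails. And no defendant resides in Wynmere (they reside in Harkmere, Harkmere), so the proviso does not save it. Not satisfied.
  (c) Every defendant has filed written consent — that alternative is enough. Satisfied.
  (d) The claim is a property claim, not a contract claim; the plaintiff resides in Yarfield, not Wynmere — no alternative holds. However, the amount in controversy is $78,000, which meets the $10,000 floor, so the 'unless' proviso supplies this condition. Satisfied.
  → No jurisdiction.
The Harkmere High Bench:
  (a) The claim is a property claim, not a consumer claim — that alternative is enough. Satisfied.
  (b) The plaintiff resides in Yarfield, not Harkmere. Fails.
  (c) Cassian Brightmoor resides in Harkmere, so this disjunct is met. Satisfied.
  (d) Every defendant has filed written consent, so one alternative holds. Satisfied.
  → The court lacks jurisdiction.
The Superior Court of Wynmere:
  (a) The amount in controversy is 78,000 dollars, which meets the USD 10,000 floor. Met.
  (b) The plaintiff resides in Yarfield, not Wynmere. The proviso rescues it, though: the amount in controversy is $78,000, which meets the USD 75,000 floor. Satisfied.
  (c) No contract (and hence no place of execution) is alleged; no defendant is a corporation — none of the alternatives is met. But every defendant has filed written consent, and the 'unless' clause therefore excuses the requirement. Satisfied.
  → Jurisdiction lies.
The Civil Court of Wynmere:
  (a) The operative events occurred in Yarfield, not Quenston. However, every defendant has filed written consent, so the 'unless' proviso supplies this condition. Condition met.
  (b) The amount in controversy is $78,000, below the USD 84,000 floor. Not satisfied.
  (c) Every defendant has filed written consent, which satisfies one of the alternatives. The carve-out does not apply: no defendant resides in Wynmere (they reside in Harkmere, Harkmere). Met.
  → The court lacks jurisdiction.
Courts with jurisdiction: the Superior Court of Wynmere — 1 in total.

1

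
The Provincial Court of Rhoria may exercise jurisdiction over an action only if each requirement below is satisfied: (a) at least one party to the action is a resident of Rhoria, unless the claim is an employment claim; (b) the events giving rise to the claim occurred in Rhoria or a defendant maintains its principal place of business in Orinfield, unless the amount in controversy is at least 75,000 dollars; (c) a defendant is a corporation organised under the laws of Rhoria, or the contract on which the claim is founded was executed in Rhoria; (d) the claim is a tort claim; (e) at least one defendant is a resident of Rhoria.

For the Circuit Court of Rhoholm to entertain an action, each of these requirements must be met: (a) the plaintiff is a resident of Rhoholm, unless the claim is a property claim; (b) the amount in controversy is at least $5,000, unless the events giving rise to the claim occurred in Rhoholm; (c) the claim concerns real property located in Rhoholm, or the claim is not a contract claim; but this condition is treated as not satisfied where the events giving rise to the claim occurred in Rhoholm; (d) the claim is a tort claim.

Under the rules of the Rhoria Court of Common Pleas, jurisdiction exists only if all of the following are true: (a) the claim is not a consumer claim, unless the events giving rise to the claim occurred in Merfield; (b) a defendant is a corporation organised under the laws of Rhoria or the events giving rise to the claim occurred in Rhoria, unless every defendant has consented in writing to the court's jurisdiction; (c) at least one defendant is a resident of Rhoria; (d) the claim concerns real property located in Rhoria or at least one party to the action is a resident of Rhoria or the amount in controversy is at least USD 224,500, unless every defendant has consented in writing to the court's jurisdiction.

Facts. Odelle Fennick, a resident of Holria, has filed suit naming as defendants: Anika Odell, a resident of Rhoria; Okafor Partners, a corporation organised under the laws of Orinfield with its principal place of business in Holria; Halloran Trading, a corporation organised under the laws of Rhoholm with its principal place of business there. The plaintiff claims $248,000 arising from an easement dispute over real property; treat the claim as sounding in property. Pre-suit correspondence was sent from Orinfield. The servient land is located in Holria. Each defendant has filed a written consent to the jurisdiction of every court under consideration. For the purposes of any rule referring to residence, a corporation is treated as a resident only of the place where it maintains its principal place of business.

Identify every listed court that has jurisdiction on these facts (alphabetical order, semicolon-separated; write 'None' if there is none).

the Rhoria Court of Common Pleas

The Provincial Court of Rhoria:
  (a) Anika Odell resides in Rhoria. Condition met.
  (b) The operative events occurred in Holria, not Rhoria; the corporate defendant(s) have their principal place of business in Holria, Rhoholm, not Orinfield — every alternative fails. However, the amount in controversy is 248,000 dollars, which meets the 75,000 dollars floor, so the 'unless' proviso supplies this condition. Satisfied.
  (c) The corporate defendant(s) are organised in Orinfield, Rhoholm, not Rhoria; no contract (and hence no place of execution) is alleged — no alternative holds. Fails.
  (d) The claim is a property claim, not a tort claim. Condition not met.
  (e) Anika Odell resides in Rhoria. Met.
  → Not every requirement is met — no jurisdiction.
The Circuit Court of Rhoholm:
  (a) The plaintiff resides in Holria, not Rhoholm. But the claim is a property claim, and the 'unless' clause therefore excuses the requirement. Met.
  (b) The amount in controversy is $248,000, which meets the USD 5,000 floor. Met.
  (c) The claim is a property claim, not a contract claim, so this disjunct is met. The carve-out does not apply: the operative events occurred in Holria, not Rhoholm. Satisfied.
  (d) The claim is a property claim, not a tort claim. Not satisfied.
  → At least one condition fails; no jurisdiction.
The Rhoria Court of Common Pleas:
  (a) The claim is a property claim, not a consumer claim. Condition met.
  (b) The corporate defendant(s) are organised in Orinfield, Rhoholm, not Rhoria; the operative events occurred in Holria, not Rhoria — no alternative holds. However, every defendant has filed written consent, so the 'unless' proviso supplies this condition. Met.
  (c) Anika Odell resides in Rhoria. Satisfied.
  (d) Anika Odell resides in Rhoria — that alternative is enough. Condition met.
  → Every requirement is satisfied — jurisdiction.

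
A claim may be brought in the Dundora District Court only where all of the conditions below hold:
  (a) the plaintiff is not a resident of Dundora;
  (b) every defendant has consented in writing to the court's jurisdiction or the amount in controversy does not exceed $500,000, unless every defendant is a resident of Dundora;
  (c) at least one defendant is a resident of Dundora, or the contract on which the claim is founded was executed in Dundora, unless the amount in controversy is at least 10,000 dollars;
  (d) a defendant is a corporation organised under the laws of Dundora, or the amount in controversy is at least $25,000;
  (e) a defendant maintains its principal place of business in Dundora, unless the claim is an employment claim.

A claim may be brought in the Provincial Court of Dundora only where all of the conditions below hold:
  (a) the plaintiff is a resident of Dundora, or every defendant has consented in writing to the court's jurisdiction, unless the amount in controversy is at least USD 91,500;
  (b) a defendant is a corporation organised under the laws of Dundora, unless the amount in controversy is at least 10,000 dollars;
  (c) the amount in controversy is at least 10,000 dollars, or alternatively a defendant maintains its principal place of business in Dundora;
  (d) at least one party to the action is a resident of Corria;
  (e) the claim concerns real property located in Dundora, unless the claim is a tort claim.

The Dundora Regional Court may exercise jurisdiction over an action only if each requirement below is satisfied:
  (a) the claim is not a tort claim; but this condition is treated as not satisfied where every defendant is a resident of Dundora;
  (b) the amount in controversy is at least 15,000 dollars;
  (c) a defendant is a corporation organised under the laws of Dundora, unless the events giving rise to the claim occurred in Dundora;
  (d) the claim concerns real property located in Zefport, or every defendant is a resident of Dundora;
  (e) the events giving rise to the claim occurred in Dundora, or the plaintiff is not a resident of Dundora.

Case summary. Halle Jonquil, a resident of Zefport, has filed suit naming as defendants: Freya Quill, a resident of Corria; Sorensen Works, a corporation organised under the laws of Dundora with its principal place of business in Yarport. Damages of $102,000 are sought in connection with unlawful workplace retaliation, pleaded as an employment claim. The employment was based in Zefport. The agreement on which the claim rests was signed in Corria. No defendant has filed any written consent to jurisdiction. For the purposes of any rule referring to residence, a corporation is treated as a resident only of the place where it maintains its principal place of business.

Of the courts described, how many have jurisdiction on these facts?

The Dundora District Court:
  (a) The plaintiff resides in Zefport, which is not Dundora. Satisfied.
  (b) The amount in controversy is 102,000 dollars, within the USD 500,000 ceiling, so this disjunct is met. Satisfied.
  (c) No defendant resides in Dundora (they reside in Corria, Yarport); the contract was executed in Corria, not Dundora — no alternative holds. The proviso rescues it, though: the amount in controversy is $102,000, which meets the $10,000 floor. Satisfied.
  (d) Sorensen Works is organised under the laws of Dundora — that alternative is enough. Met.
  (e) The corporate defendant(s) have their principal place of business in Yarport, not Dundora. But the claim is an employment claim, and the 'unless' clause therefore excuses the requirement. Condition met.
  → Every requirement is satisfied — jurisdiction.
The Provincial Court of Dundora:
  (a) The plaintiff resides in Zefport, not Dundora; no such written consent has been filed — none of the alternatives is met. However, the amount in controversy is USD 102,000, which meets the $91,500 floor, so the 'unless' proviso supplies this condition. Satisfied.
  (b) Sorensen Works is organised under the laws of Dundora. Satisfied.
  (c) The amount in controversy is USD 102,000, which meets the $10,000 floor, so one alternative holds. Condition met.
  (d) Freya Quill resides in Corria. Met.
  (e) The claim does not concern real property. The proviso offers no rescue either, since the claim is an employment claim, not a tort claim. Condition not met.
  → The court lacks jurisdiction.
The Dundora Regional Court:
  (a) The claim is an employment claim, not a tort claim. The carve-out does not apply: the defendants reside as follows — Freya Quill in Corria, Sorensen Works in Yarport — not all in Dundora. Met.
  (b) The amount in controversy is USD 102,000, which meets the USD 15,000 floor. Met.
  (c) Sorensen Works is organised under the laws of Dundora. Condition met.
  (d) The claim does not concern real property; the defendants reside as follows — Freya Quill in Corria, Sorensen Works in Yarport — not all in Dundora — no alternative holds. Not satisfied.
  (e) The plaintiff resides in Zefport, which is not Dundora, which satisfies one of the alternatives. Condition met.
  → The court lacks jurisdiction.
Courts with jurisdiction: the Dundora District Court — 1 in total.

1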